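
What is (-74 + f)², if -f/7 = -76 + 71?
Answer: 1521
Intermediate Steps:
f = 35 (f = -7*(-76 + 71) = -7*(-5) = 35)
(-74 + f)² = (-74 + 35)² = (-39)² = 1521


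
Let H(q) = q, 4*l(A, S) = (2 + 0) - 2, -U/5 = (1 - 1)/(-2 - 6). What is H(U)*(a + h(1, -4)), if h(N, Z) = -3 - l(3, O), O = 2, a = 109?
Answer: 0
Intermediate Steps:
U = 0 (U = -5*(1 - 1)/(-2 - 6) = -0/(-8) = -0*(-1)/8 = -5*0 = 0)
l(A, S) = 0 (l(A, S) = ((2 + 0) - 2)/4 = (2 - 2)/4 = (¼)*0 = 0)
h(N, Z) = -3 (h(N, Z) = -3 - 1*0 = -3 + 0 = -3)
H(U)*(a + h(1, -4)) = 0*(109 - 3) = 0*106 = 0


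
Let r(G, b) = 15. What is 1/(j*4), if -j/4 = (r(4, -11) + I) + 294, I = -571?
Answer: 1/4192 ≈ 0.00023855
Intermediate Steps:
j = 1048 (j = -4*((15 - 571) + 294) = -4*(-556 + 294) = -4*(-262) = 1048)
1/(j*4) = 1/(1048*4) = 1/4192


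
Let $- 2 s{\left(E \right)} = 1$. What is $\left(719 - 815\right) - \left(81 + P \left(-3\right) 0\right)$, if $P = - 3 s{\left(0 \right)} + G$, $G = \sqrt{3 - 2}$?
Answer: $-177$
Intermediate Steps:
$s{\left(E \right)} = - \frac{1}{2}$ ($s{\left(E \right)} = \left(- \frac{1}{2}\right) 1 = - \frac{1}{2}$)
$G = 1$ ($G = \sqrt{1} = 1$)
$P = \frac{5}{2}$ ($P = \left(-3\right) \left(- \frac{1}{2}\right) + 1 = \frac{3}{2} + 1 = \frac{5}{2} \approx 2.5$)
$\left(719 - 815\right) - \left(81 + P \left(-3\right) 0\right) = \left(719 - 815\right) + \left(\left(16 \left(-6\right) + 15\right) - \frac{5}{2} \left(-3\right) 0\right) = -96 + \left(\left(-96 + 15\right) - \left(- \frac{15}{2}\right) 0\right) = -96 - 81 = -177$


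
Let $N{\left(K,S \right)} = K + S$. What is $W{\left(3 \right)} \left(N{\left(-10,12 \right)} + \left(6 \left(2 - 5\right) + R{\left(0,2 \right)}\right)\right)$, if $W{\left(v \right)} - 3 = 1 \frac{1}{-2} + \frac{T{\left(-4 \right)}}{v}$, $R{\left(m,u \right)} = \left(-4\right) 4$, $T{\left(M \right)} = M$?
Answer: $- \frac{112}{3} \approx -37.333$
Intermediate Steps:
$R{\left(m,u \right)} = -16$
$W{\left(v \right)} = \frac{5}{2} - \frac{4}{v}$ ($W{\left(v \right)} = 3 + \left(1 \frac{1}{-2} - \frac{4}{v}\right) = 3 + \left(1 \left(- \frac{1}{2}\right) - \frac{4}{v}\right) = 3 - \left(\frac{1}{2} + \frac{4}{v}\right) = \frac{5}{2} - \frac{4}{v}$)
$W{\left(3 \right)} \left(N{\left(-10,12 \right)} + \left(6 \left(2 - 5\right) + R{\left(0,2 \right)}\right)\right) = \left(\frac{5}{2} - \frac{4}{3}\right) \left(\left(-10 + 12\right) + \left(6 \left(2 - 5\right) - 16\right)\right) = \left(\frac{5}{2} - \frac{4}{3}\right) \left(2 + \left(6 \left(-3\right) - 16\right)\right) = \left(\frac{5}{2} - \frac{4}{3}\right) \left(2 - 34\right) = \frac{7 \left(2 - 34\right)}{6} = \frac{7}{6} \left(-32\right) = - \frac{112}{3}$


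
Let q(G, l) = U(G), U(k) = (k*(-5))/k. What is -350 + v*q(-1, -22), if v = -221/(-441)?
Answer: -155455/441 ≈ -352.51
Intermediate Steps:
U(k) = -5 (U(k) = (-5*k)/k = -5)
q(G, l) = -5
v = 221/441 (v = -221*(-1/441) = 221/441 ≈ 0.50113)
-350 + v*q(-1, -22) = -350 + (221/441)*(-5) = -350 - 1105/441 = -155455/441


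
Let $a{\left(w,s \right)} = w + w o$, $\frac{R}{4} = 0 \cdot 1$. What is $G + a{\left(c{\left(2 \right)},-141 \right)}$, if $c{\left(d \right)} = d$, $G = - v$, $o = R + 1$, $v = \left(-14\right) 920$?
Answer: $12884$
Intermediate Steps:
$R = 0$ ($R = 4 \cdot 0 \cdot 1 = 4 \cdot 0 = 0$)
$v = -12880$
$o = 1$ ($o = 0 + 1 = 1$)
$G = 12880$ ($G = \left(-1\right) \left(-12880\right) = 12880$)
$a{\left(w,s \right)} = 2 w$ ($a{\left(w,s \right)} = w + w 1 = w + w = 2 w$)
$G + a{\left(c{\left(2 \right)},-141 \right)} = 12880 + 2 \cdot 2 = 12880 + 4 = 12884$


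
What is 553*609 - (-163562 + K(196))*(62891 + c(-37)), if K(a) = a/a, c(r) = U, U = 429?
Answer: 10357019297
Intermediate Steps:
c(r) = 429
K(a) = 1
553*609 - (-163562 + K(196))*(62891 + c(-37)) = 553*609 - (-163562 + 1)*(62891 + 429) = 336777 - (-163561)*63320 = 336777 - 1*(-10356682520) = 336777 + 10356682520 = 10357019297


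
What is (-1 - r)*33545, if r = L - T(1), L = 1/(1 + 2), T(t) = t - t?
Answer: -134180/3 ≈ -44727.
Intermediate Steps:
T(t) = 0
L = 1/3 ≈ 0.33333
r = 1/3 (r = 1/3 - 1*0 = 1/3 + 0 = 1/3 ≈ 0.33333)
(-1 - r)*33545 = (-1 - 1*1/3)*33545 = (-1 - 1/3)*33545 = -4/3*33545 = -134180/3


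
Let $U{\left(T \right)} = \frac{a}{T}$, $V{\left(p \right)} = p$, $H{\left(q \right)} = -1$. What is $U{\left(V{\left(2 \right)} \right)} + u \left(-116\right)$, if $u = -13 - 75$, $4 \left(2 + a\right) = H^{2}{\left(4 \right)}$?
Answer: $\frac{81657}{8} \approx 10207.0$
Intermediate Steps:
$a = - \frac{7}{4}$ ($a = -2 + \frac{\left(-1\right)^{2}}{4} = -2 + \frac{1}{4} \cdot 1 = -2 + \frac{1}{4} = - \frac{7}{4} \approx -1.75$)
$u = -88$
$U{\left(T \right)} = - \frac{7}{4 T}$
$U{\left(V{\left(2 \right)} \right)} + u \left(-116\right) = - \frac{7}{4 \cdot 2} - -10208 = \left(- \frac{7}{4}\right) \frac{1}{2} + 10208 = - \frac{7}{8} + 10208 = \frac{81657}{8}$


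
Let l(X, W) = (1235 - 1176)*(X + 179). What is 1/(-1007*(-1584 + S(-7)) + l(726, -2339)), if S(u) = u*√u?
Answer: 1648483/2717844020096 - 7049*I*√7/2717844020096 ≈ 6.0654e-7 - 6.862e-9*I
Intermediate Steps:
l(X, W) = 10561 + 59*X (l(X, W) = 59*(179 + X) = 10561 + 59*X)
S(u) = u^(3/2)
1/(-1007*(-1584 + S(-7)) + l(726, -2339)) = 1/(-1007*(-1584 + (-7)^(3/2)) + (10561 + 59*726)) = 1/(-1007*(-1584 - 7*I*√7) + (10561 + 42834)) = 1/((1595088 + 7049*I*√7) + 53395) = 1/(1648483 + 7049*I*√7)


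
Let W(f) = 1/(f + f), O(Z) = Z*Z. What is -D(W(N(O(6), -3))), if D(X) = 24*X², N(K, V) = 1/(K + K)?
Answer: -31104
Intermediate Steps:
O(Z) = Z²
N(K, V) = 1/(2*K)
W(f) = 1/(2*f)
-D(W(N(O(6), -3))) = -24*(1/(2*((1/(2*(6²))))))² = -24*(1/(2*(((½)/36))))² = -24*(1/(2*(((½)*(1/36)))))² = -24*(1/(2*(1/72)))² = -24*((½)*72)² = -24*36² = -24*1296 = -1*31104 = -31104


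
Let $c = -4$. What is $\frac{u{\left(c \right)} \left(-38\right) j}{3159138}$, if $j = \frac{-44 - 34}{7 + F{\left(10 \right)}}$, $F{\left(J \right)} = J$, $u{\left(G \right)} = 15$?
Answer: $\frac{7410}{8950891} \approx 0.00082785$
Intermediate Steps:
$j = - \frac{78}{17}$ ($j = \frac{-44 - 34}{7 + 10} = - \frac{78}{17} \approx -4.5882$)
$\frac{u{\left(c \right)} \left(-38\right) j}{3159138} = \frac{15 \left(-38\right) \left(- \frac{78}{17}\right)}{3159138} = \left(-570\right) \left(- \frac{78}{17}\right) \frac{1}{3159138} = \frac{44460}{17} \cdot \frac{1}{3159138} = \frac{7410}{8950891}$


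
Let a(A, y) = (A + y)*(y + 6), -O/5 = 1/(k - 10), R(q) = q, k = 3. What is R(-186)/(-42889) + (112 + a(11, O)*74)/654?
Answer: 890936188/98172921 ≈ 9.0752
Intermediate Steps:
O = 5/7 (O = -5/(3 - 10) = -5/(-7) = -5*(-1/7) = 5/7 ≈ 0.71429)
a(A, y) = (6 + y)*(A + y) (a(A, y) = (A + y)*(6 + y) = (6 + y)*(A + y))
R(-186)/(-42889) + (112 + a(11, O)*74)/654 = -186/(-42889) + (112 + ((5/7)**2 + 6*11 + 6*(5/7) + 11*(5/7))*74)/654 = -186*(-1/42889) + (112 + (25/49 + 66 + 30/7 + 55/7)*74)*(1/654) = 186/42889 + (112 + (3854/49)*74)*(1/654) = 186/42889 + (112 + 285196/49)*(1/654) = 186/42889 + (290684/49)*(1/654) = 186/42889 + 145342/16023 = 890936188/98172921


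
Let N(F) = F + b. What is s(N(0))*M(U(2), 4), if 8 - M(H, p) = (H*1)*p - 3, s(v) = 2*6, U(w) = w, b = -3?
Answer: 36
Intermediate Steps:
N(F) = -3 + F (N(F) = F - 3 = -3 + F)
s(v) = 12
M(H, p) = 11 - H*p (M(H, p) = 8 - ((H*1)*p - 3) = 8 - (H*p - 3) = 8 - (-3 + H*p) = 8 + (3 - H*p) = 11 - H*p)
s(N(0))*M(U(2), 4) = 12*(11 - 1*2*4) = 12*(11 - 8) = 12*3 = 36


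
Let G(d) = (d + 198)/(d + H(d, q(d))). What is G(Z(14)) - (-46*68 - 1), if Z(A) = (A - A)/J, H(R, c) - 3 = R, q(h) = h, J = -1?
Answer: 3195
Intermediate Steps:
H(R, c) = 3 + R
Z(A) = 0 (Z(A) = (A - A)/(-1) = 0*(-1) = 0)
G(d) = (198 + d)/(3 + 2*d) (G(d) = (d + 198)/(d + (3 + d)) = (198 + d)/(3 + 2*d))
G(Z(14)) - (-46*68 - 1) = (198 + 0)/(3 + 2*0) - (-46*68 - 1) = 198/(3 + 0) - (-3128 - 1) = 198/3 - 1*(-3129) = (⅓)*198 + 3129 = 66 + 3129 = 3195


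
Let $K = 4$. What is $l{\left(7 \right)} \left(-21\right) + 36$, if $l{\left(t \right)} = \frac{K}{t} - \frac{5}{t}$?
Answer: $39$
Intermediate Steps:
$l{\left(t \right)} = - \frac{1}{t}$ ($l{\left(t \right)} = \frac{4}{t} - \frac{5}{t} = - \frac{1}{t}$)
$l{\left(7 \right)} \left(-21\right) + 36 = - \frac{1}{7} \left(-21\right) + 36 = \left(-1\right) \frac{1}{7} \left(-21\right) + 36 = \left(- \frac{1}{7}\right) \left(-21\right) + 36 = 3 + 36 = 39$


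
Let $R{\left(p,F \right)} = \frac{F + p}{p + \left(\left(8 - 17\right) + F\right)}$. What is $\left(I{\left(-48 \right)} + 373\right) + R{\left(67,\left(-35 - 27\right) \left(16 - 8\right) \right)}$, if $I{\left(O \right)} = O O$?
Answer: $\frac{390985}{146} \approx 2678.0$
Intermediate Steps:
$I{\left(O \right)} = O^{2}$
$R{\left(p,F \right)} = \frac{F + p}{-9 + F + p}$ ($R{\left(p,F \right)} = \frac{F + p}{p + \left(-9 + F\right)} = \frac{F + p}{-9 + F + p}$)
$\left(I{\left(-48 \right)} + 373\right) + R{\left(67,\left(-35 - 27\right) \left(16 - 8\right) \right)} = \left(\left(-48\right)^{2} + 373\right) + \frac{\left(-35 - 27\right) \left(16 - 8\right) + 67}{-9 + \left(-35 - 27\right) \left(16 - 8\right) + 67} = \left(2304 + 373\right) + \frac{\left(-62\right) 8 + 67}{-9 - 496 + 67} = 2677 + \frac{-496 + 67}{-9 - 496 + 67} = 2677 + \frac{1}{-438} \left(-429\right) = 2677 - - \frac{143}{146} = 2677 + \frac{143}{146} = \frac{390985}{146}$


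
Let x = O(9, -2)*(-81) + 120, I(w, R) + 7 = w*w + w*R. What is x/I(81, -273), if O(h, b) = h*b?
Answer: -1578/15559 ≈ -0.10142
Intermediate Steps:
I(w, R) = -7 + w² + R*w (I(w, R) = -7 + (w*w + w*R) = -7 + (w² + R*w) = -7 + w² + R*w)
O(h, b) = b*h
x = 1578 (x = -2*9*(-81) + 120 = -18*(-81) + 120 = 1458 + 120 = 1578)
x/I(81, -273) = 1578/(-7 + 81² - 273*81) = 1578/(-7 + 6561 - 22113) = 1578/(-15559) = 1578*(-1/15559) = -1578/15559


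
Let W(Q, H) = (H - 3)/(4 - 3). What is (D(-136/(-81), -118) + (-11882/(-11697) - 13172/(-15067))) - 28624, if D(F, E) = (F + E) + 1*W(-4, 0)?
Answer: -136764514714291/4758444873 ≈ -28741.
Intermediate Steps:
W(Q, H) = -3 + H (W(Q, H) = (-3 + H)/1 = (-3 + H)*1 = -3 + H)
D(F, E) = -3 + E + F (D(F, E) = (F + E) + 1*(-3 + 0) = (E + F) + 1*(-3) = (E + F) - 3 = -3 + E + F)
(D(-136/(-81), -118) + (-11882/(-11697) - 13172/(-15067))) - 28624 = ((-3 - 118 - 136/(-81)) + (-11882/(-11697) - 13172/(-15067))) - 28624 = ((-3 - 118 - 136*(-1/81)) + (-11882*(-1/11697) - 13172*(-1/15067))) - 28624 = ((-3 - 118 + 136/81) + (11882/11697 + 13172/15067)) - 28624 = (-9665/81 + 333098978/176238699) - 28624 = -558788669539/4758444873 - 28624 = -136764514714291/4758444873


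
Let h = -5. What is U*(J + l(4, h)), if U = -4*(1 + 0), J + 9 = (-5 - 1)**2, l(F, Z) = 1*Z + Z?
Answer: -68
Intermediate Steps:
l(F, Z) = 2*Z (l(F, Z) = Z + Z = 2*Z)
J = 27 (J = -9 + (-5 - 1)**2 = -9 + (-6)**2 = -9 + 36 = 27)
U = -4 (U = -4*1 = -4)
U*(J + l(4, h)) = -4*(27 + 2*(-5)) = -4*(27 - 10) = -4*17 = -68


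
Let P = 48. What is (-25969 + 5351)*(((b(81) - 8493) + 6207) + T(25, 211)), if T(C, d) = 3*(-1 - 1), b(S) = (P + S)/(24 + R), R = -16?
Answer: 187695963/4 ≈ 4.6924e+7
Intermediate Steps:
b(S) = 6 + S/8 (b(S) = (48 + S)/(24 - 16) = (48 + S)/8 = (48 + S)*(⅛) = 6 + S/8)
T(C, d) = -6 (T(C, d) = 3*(-2) = -6)
(-25969 + 5351)*(((b(81) - 8493) + 6207) + T(25, 211)) = (-25969 + 5351)*((((6 + (⅛)*81) - 8493) + 6207) - 6) = -20618*((((6 + 81/8) - 8493) + 6207) - 6) = -20618*(((129/8 - 8493) + 6207) - 6) = -20618*((-67815/8 + 6207) - 6) = -20618*(-18159/8 - 6) = -20618*(-18207/8) = 187695963/4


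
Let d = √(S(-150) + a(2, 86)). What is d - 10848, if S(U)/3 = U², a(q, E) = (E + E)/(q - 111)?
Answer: -10848 + 4*√50121797/109 ≈ -10588.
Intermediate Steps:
a(q, E) = 2*E/(-111 + q) (a(q, E) = (2*E)/(-111 + q) = 2*E/(-111 + q))
S(U) = 3*U²
d = 4*√50121797/109 (d = √(3*(-150)² + 2*86/(-111 + 2)) = √(3*22500 + 2*86/(-109)) = √(67500 + 2*86*(-1/109)) = √(67500 - 172/109) = √(7357328/109) = 4*√50121797/109 ≈ 259.80)
d - 10848 = 4*√50121797/109 - 10848 = -10848 + 4*√50121797/109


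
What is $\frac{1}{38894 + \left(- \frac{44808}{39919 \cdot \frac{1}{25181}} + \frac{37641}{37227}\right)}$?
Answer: $\frac{495354871}{5265631348935} \approx 9.4073 \cdot 10^{-5}$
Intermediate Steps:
$\frac{1}{38894 + \left(- \frac{44808}{39919 \cdot \frac{1}{25181}} + \frac{37641}{37227}\right)} = \frac{1}{38894 + \left(- \frac{44808}{39919 \cdot \frac{1}{25181}} + 37641 \cdot \frac{1}{37227}\right)} = \frac{1}{38894 + \left(- \frac{44808}{\frac{39919}{25181}} + \frac{12547}{12409}\right)} = \frac{1}{38894 + \left(\left(-44808\right) \frac{25181}{39919} + \frac{12547}{12409}\right)} = \frac{1}{38894 + \left(- \frac{1128310248}{39919} + \frac{12547}{12409}\right)} = \frac{1}{38894 - \frac{14000701003739}{495354871}} = \frac{1}{\frac{5265631348935}{495354871}} = \frac{495354871}{5265631348935}$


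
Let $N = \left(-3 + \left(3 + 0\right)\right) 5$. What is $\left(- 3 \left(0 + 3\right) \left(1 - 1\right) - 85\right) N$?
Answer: $0$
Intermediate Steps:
$N = 0$ ($N = \left(-3 + 3\right) 5 = 0 \cdot 5 = 0$)
$\left(- 3 \left(0 + 3\right) \left(1 - 1\right) - 85\right) N = \left(- 3 \left(0 + 3\right) \left(1 - 1\right) - 85\right) 0 = \left(\left(-3\right) 3 \cdot 0 - 85\right) 0 = \left(\left(-9\right) 0 - 85\right) 0 = \left(0 - 85\right) 0 = \left(-85\right) 0 = 0$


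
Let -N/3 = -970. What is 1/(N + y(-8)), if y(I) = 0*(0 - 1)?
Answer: 1/2910 ≈ 0.00034364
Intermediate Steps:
N = 2910 (N = -3*(-970) = 2910)
y(I) = 0 (y(I) = 0*(-1) = 0)
1/(N + y(-8)) = 1/(2910 + 0) = 1/2910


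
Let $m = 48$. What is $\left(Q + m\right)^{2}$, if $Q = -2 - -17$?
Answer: $3969$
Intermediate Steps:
$Q = 15$ ($Q = -2 + 17 = 15$)
$\left(Q + m\right)^{2} = \left(15 + 48\right)^{2} = 63^{2} = 3969$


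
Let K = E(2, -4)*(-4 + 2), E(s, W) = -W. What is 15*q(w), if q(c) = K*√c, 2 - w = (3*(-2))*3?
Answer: -240*√5 ≈ -536.66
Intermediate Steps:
w = 20 (w = 2 - 3*(-2)*3 = 2 - (-6)*3 = 2 - 1*(-18) = 2 + 18 = 20)
K = -8 (K = (-1*(-4))*(-4 + 2) = 4*(-2) = -8)
q(c) = -8*√c
15*q(w) = 15*(-16*√5) = -240*√5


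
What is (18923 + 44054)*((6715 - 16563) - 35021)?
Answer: -2825715013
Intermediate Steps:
(18923 + 44054)*((6715 - 16563) - 35021) = 62977*(-9848 - 35021) = 62977*(-44869) = -2825715013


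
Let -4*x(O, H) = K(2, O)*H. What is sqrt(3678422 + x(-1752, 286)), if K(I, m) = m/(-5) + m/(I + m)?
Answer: 2*sqrt(27970553765)/175 ≈ 1911.4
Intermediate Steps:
K(I, m) = -m/5 + m/(I + m) (K(I, m) = m*(-1/5) + m/(I + m) = -m/5 + m/(I + m))
x(O, H) = -H*O*(3 - O)/(20*(2 + O)) (x(O, H) = -O*(5 - 1*2 - O)/(5*(2 + O))*H/4 = -O*(5 - 2 - O)/(5*(2 + O))*H/4 = -O*(3 - O)/(5*(2 + O))*H/4 = -H*O*(3 - O)/(20*(2 + O)))
sqrt(3678422 + x(-1752, 286)) = sqrt(3678422 + (1/20)*286*(-1752)*(-3 - 1752)/(2 - 1752)) = sqrt(3678422 + (1/20)*286*(-1752)*(-1755)/(-1750)) = sqrt(3678422 + (1/20)*286*(-1752)*(-1/1750)*(-1755)) = sqrt(3678422 - 21984534/875) = sqrt(3196634716/875) = 2*sqrt(27970553765)/175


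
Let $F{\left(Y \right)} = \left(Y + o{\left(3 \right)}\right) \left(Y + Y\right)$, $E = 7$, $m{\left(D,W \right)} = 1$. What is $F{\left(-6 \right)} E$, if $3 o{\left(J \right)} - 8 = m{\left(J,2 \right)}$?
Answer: $252$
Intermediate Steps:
$o{\left(J \right)} = 3$ ($o{\left(J \right)} = \frac{8}{3} + \frac{1}{3} \cdot 1 = \frac{8}{3} + \frac{1}{3} = 3$)
$F{\left(Y \right)} = 2 Y \left(3 + Y\right)$ ($F{\left(Y \right)} = \left(Y + 3\right) \left(Y + Y\right) = \left(3 + Y\right) 2 Y = 2 Y \left(3 + Y\right)$)
$F{\left(-6 \right)} E = 2 \left(-6\right) \left(3 - 6\right) 7 = 2 \left(-6\right) \left(-3\right) 7 = 36 \cdot 7 = 252$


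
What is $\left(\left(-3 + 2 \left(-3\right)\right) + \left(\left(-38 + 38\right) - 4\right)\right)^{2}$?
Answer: $169$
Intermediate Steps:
$\left(\left(-3 + 2 \left(-3\right)\right) + \left(\left(-38 + 38\right) - 4\right)\right)^{2} = \left(\left(-3 - 6\right) + \left(0 - 4\right)\right)^{2} = \left(-9 - 4\right)^{2} = \left(-13\right)^{2} = 169$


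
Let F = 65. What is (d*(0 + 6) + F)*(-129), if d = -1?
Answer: -7611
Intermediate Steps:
(d*(0 + 6) + F)*(-129) = (-(0 + 6) + 65)*(-129) = (-1*6 + 65)*(-129) = (-6 + 65)*(-129) = 59*(-129) = -7611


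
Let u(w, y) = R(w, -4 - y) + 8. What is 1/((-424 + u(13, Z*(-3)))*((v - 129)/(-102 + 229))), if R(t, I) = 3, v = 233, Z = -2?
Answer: -127/42952 ≈ -0.0029568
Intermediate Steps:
u(w, y) = 11 (u(w, y) = 3 + 8 = 11)
1/((-424 + u(13, Z*(-3)))*((v - 129)/(-102 + 229))) = 1/((-424 + 11)*((233 - 129)/(-102 + 229))) = 1/(-42952/127) = -127/42952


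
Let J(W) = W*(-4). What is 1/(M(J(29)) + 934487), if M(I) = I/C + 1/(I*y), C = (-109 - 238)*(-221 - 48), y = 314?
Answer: 3399925432/3177186112854857 ≈ 1.0701e-6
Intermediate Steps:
C = 93343 (C = -347*(-269) = 93343)
J(W) = -4*W
M(I) = 1/(314*I) + I/93343 (M(I) = I/93343 + 1/(I*314) = I*(1/93343) + (1/314)/I = I/93343 + 1/(314*I) = 1/(314*I) + I/93343)
1/(M(J(29)) + 934487) = 1/((1/(314*((-4*29))) + (-4*29)/93343) + 934487) = 1/(((1/314)/(-116) + (1/93343)*(-116)) + 934487) = 1/(((1/314)*(-1/116) - 116/93343) + 934487) = 1/((-1/36424 - 116/93343) + 934487) = 1/(-4318527/3399925432 + 934487) = 1/(3177186112854857/3399925432) = 3399925432/3177186112854857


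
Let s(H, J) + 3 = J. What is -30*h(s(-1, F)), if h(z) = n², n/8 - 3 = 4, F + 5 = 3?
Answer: -94080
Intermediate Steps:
F = -2 (F = -5 + 3 = -2)
n = 56 (n = 24 + 8*4 = 24 + 32 = 56)
s(H, J) = -3 + J
h(z) = 3136 (h(z) = 56² = 3136)
-30*h(s(-1, F)) = -30*3136 = -94080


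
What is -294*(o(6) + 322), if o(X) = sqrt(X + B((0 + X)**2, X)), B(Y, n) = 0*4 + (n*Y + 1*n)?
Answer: -94668 - 588*sqrt(57) ≈ -99107.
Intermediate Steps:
B(Y, n) = n + Y*n (B(Y, n) = 0 + (Y*n + n) = 0 + (n + Y*n) = n + Y*n)
o(X) = sqrt(X + X*(1 + X**2)) (o(X) = sqrt(X + X*(1 + (0 + X)**2)) = sqrt(X + X*(1 + X**2)))
-294*(o(6) + 322) = -294*(sqrt(6*(2 + 6**2)) + 322) = -294*(sqrt(6*(2 + 36)) + 322) = -294*(sqrt(6*38) + 322) = -294*(sqrt(228) + 322) = -294*(2*sqrt(57) + 322) = -294*(322 + 2*sqrt(57)) = -94668 - 588*sqrt(57)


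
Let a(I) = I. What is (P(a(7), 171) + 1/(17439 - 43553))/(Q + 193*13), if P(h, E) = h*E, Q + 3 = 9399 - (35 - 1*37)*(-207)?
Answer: 31258457/300075974 ≈ 0.10417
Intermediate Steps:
Q = 8982 (Q = -3 + (9399 - (35 - 1*37)*(-207)) = -3 + (9399 - (35 - 37)*(-207)) = -3 + (9399 - (-2)*(-207)) = -3 + (9399 - 1*414) = -3 + (9399 - 414) = -3 + 8985 = 8982)
P(h, E) = E*h
(P(a(7), 171) + 1/(17439 - 43553))/(Q + 193*13) = (171*7 + 1/(17439 - 43553))/(8982 + 193*13) = (1197 + 1/(-26114))/(8982 + 2509) = (1197 - 1/26114)/11491 = (31258457/26114)*(1/11491) = 31258457/300075974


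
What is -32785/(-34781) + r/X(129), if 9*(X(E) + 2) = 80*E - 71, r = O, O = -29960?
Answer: -9042925505/355844411 ≈ -25.413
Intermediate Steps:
r = -29960
X(E) = -89/9 + 80*E/9 (X(E) = -2 + (80*E - 71)/9 = -2 + (-71 + 80*E)/9 = -2 + (-71/9 + 80*E/9) = -89/9 + 80*E/9)
-32785/(-34781) + r/X(129) = -32785/(-34781) - 29960/(-89/9 + (80/9)*129) = -32785*(-1/34781) - 29960/(-89/9 + 3440/3) = 32785/34781 - 29960/10231/9 = 32785/34781 - 29960*9/10231 = 32785/34781 - 269640/10231 = -9042925505/355844411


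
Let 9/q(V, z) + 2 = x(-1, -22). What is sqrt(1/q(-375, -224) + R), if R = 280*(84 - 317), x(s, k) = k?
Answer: 4*I*sqrt(36699)/3 ≈ 255.43*I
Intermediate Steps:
q(V, z) = -3/8 (q(V, z) = 9/(-2 - 22) = 9/(-24) = 9*(-1/24) = -3/8)
R = -65240 (R = 280*(-233) = -65240)
sqrt(1/q(-375, -224) + R) = sqrt(1/(-3/8) - 65240) = sqrt(-8/3 - 65240) = sqrt(-195728/3) = 4*I*sqrt(36699)/3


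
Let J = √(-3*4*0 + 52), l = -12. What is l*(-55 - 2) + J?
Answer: 684 + 2*√13 ≈ 691.21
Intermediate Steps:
J = 2*√13 (J = √(-12*0 + 52) = √(0 + 52) = √52 = 2*√13 ≈ 7.2111)
l*(-55 - 2) + J = -12*(-55 - 2) + 2*√13 = -12*(-57) + 2*√13 = 684 + 2*√13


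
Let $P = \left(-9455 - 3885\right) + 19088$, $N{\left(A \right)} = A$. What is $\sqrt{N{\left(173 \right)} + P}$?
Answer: $\sqrt{5921} \approx 76.948$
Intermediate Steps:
$P = 5748$ ($P = -13340 + 19088 = 5748$)
$\sqrt{N{\left(173 \right)} + P} = \sqrt{173 + 5748} = \sqrt{5921}$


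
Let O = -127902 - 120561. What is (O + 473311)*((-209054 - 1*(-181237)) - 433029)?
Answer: -103620301408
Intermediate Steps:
O = -248463
(O + 473311)*((-209054 - 1*(-181237)) - 433029) = (-248463 + 473311)*((-209054 - 1*(-181237)) - 433029) = 224848*((-209054 + 181237) - 433029) = 224848*(-27817 - 433029) = 224848*(-460846) = -103620301408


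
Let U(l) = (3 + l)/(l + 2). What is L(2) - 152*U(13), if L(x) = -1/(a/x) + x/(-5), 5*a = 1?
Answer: -2588/15 ≈ -172.53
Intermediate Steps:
a = 1/5 (a = (1/5)*1 = 1/5 ≈ 0.20000)
U(l) = (3 + l)/(2 + l)
L(x) = -26*x/5 (L(x) = -1/(1/(5*x)) + x/(-5) = -5*x + x*(-1/5) = -5*x - x/5 = -26*x/5)
L(2) - 152*U(13) = -26/5*2 - 152*(3 + 13)/(2 + 13) = -52/5 - 152*16/15 = -52/5 - 2432/15 = -2588/15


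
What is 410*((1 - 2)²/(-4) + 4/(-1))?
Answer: -3485/2 ≈ -1742.5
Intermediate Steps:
410*((1 - 2)²/(-4) + 4/(-1)) = 410*((-1)²*(-¼) + 4*(-1)) = 410*(1*(-¼) - 4) = 410*(-¼ - 4) = 410*(-17/4) = -3485/2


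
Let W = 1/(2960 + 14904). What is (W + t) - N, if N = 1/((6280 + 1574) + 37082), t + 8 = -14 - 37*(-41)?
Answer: 18751428118/12542761 ≈ 1495.0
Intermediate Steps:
t = 1495 (t = -8 + (-14 - 37*(-41)) = -8 + (-14 + 1517) = -8 + 1503 = 1495)
W = 1/17864 ≈ 5.5978e-5
N = 1/44936 (N = 1/(7854 + 37082) = 1/44936 ≈ 2.2254e-5)
(W + t) - N = (1/17864 + 1495) - 1*1/44936 = 26706681/17864 - 1/44936 = 18751428118/12542761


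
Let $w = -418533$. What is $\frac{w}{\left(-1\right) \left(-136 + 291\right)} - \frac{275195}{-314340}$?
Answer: $\frac{849060119}{314340} \approx 2701.1$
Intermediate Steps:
$\frac{w}{\left(-1\right) \left(-136 + 291\right)} - \frac{275195}{-314340} = - \frac{418533}{\left(-1\right) \left(-136 + 291\right)} - \frac{275195}{-314340} = - \frac{418533}{\left(-1\right) 155} - - \frac{55039}{62868} = - \frac{418533}{-155} + \frac{55039}{62868} = \left(-418533\right) \left(- \frac{1}{155}\right) + \frac{55039}{62868} = \frac{418533}{155} + \frac{55039}{62868} = \frac{849060119}{314340}$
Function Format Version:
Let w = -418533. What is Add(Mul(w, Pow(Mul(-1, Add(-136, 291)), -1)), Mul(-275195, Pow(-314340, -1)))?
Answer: Rational(849060119, 314340) ≈ 2701.1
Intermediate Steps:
Add(Mul(w, Pow(Mul(-1, Add(-136, 291)), -1)), Mul(-275195, Pow(-314340, -1))) = Add(Mul(-418533, Pow(Mul(-1, Add(-136, 291)), -1)), Mul(-275195, Pow(-314340, -1))) = Add(Mul(-418533, Pow(Mul(-1, 155), -1)), Mul(-275195, Rational(-1, 314340))) = Add(Mul(-418533, Pow(-155, -1)), Rational(55039, 62868)) = Add(Mul(-418533, Rational(-1, 155)), Rational(55039, 62868)) = Add(Rational(418533, 155), Rational(55039, 62868)) = Rational(849060119, 314340)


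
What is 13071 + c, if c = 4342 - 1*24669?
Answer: -7256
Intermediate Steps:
c = -20327 (c = 4342 - 24669 = -20327)
13071 + c = 13071 - 20327 = -7256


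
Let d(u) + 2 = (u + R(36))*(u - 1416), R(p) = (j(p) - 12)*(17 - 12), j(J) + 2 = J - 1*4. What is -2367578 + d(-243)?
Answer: -2113753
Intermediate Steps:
j(J) = -6 + J (j(J) = -2 + (J - 1*4) = -2 + (J - 4) = -2 + (-4 + J) = -6 + J)
R(p) = -90 + 5*p (R(p) = ((-6 + p) - 12)*(17 - 12) = (-18 + p)*5 = -90 + 5*p)
d(u) = -2 + (-1416 + u)*(90 + u) (d(u) = -2 + (u + (-90 + 5*36))*(u - 1416) = -2 + (u + (-90 + 180))*(-1416 + u) = -2 + (u + 90)*(-1416 + u) = -2 + (90 + u)*(-1416 + u) = -2 + (-1416 + u)*(90 + u))
-2367578 + d(-243) = -2367578 + (-127442 + (-243)² - 1326*(-243)) = -2367578 + (-127442 + 59049 + 322218) = -2367578 + 253825 = -2113753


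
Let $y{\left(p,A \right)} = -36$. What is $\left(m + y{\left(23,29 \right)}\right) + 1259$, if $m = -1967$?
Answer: $-744$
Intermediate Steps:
$\left(m + y{\left(23,29 \right)}\right) + 1259 = \left(-1967 - 36\right) + 1259 = -2003 + 1259 = -744$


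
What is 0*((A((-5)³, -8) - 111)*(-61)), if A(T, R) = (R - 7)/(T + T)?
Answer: 0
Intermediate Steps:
A(T, R) = (-7 + R)/(2*T) (A(T, R) = (-7 + R)/((2*T)) = (-7 + R)*(1/(2*T)) = (-7 + R)/(2*T))
0*((A((-5)³, -8) - 111)*(-61)) = 0*(((-7 - 8)/(2*((-5)³)) - 111)*(-61)) = 0*(((½)*(-15)/(-125) - 111)*(-61)) = 0*(((½)*(-1/125)*(-15) - 111)*(-61)) = 0*((3/50 - 111)*(-61)) = 0*(-5547/50*(-61)) = 0*(338367/50) = 0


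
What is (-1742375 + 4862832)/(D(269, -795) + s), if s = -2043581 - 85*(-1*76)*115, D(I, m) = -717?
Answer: -3120457/1301398 ≈ -2.3978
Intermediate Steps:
s = -1300681 (s = -2043581 - 85*(-76)*115 = -2043581 - (-6460)*115 = -2043581 - 1*(-742900) = -2043581 + 742900 = -1300681)
(-1742375 + 4862832)/(D(269, -795) + s) = (-1742375 + 4862832)/(-717 - 1300681) = 3120457/(-1301398) = 3120457*(-1/1301398) = -3120457/1301398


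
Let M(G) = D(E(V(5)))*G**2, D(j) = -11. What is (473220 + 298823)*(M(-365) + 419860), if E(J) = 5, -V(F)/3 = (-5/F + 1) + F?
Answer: -807259741445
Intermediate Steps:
V(F) = -3 - 3*F + 15/F (V(F) = -3*((-5/F + 1) + F) = -3*((1 - 5/F) + F) = -3*(1 + F - 5/F) = -3 - 3*F + 15/F)
M(G) = -11*G**2
(473220 + 298823)*(M(-365) + 419860) = (473220 + 298823)*(-11*(-365)**2 + 419860) = 772043*(-11*133225 + 419860) = 772043*(-1465475 + 419860) = 772043*(-1045615) = -807259741445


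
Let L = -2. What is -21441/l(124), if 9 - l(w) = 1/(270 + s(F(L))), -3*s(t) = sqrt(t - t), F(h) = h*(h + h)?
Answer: -827010/347 ≈ -2383.3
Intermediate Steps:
F(h) = 2*h**2 (F(h) = h*(2*h) = 2*h**2)
s(t) = 0 (s(t) = -sqrt(t - t)/3 = -sqrt(0)/3 = -1/3*0 = 0)
l(w) = 2429/270 (l(w) = 9 - 1/(270 + 0) = 9 - 1/270 = 2429/270)
-21441/l(124) = -21441/2429/270 = -21441*270/2429 = -827010/347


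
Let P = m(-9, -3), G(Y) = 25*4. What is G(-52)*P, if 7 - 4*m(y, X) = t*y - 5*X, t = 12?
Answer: 2500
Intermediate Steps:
G(Y) = 100
m(y, X) = 7/4 - 3*y + 5*X/4 (m(y, X) = 7/4 - (12*y - 5*X)/4 = 7/4 - (-5*X + 12*y)/4 = 7/4 + (-3*y + 5*X/4) = 7/4 - 3*y + 5*X/4)
P = 25 (P = 7/4 - 3*(-9) + (5/4)*(-3) = 7/4 + 27 - 15/4 = 25)
G(-52)*P = 100*25 = 2500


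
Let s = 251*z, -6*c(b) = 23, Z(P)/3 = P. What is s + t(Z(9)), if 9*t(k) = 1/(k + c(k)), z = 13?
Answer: 1360673/417 ≈ 3263.0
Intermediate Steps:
Z(P) = 3*P
c(b) = -23/6 (c(b) = -1/6*23 = -23/6)
s = 3263 (s = 251*13 = 3263)
t(k) = 1/(9*(-23/6 + k)) (t(k) = 1/(9*(k - 23/6)) = 1/(9*(-23/6 + k)))
s + t(Z(9)) = 3263 + 2/(3*(-23 + 6*(3*9))) = 3263 + 2/(3*(-23 + 6*27)) = 3263 + 2/(3*(-23 + 162)) = 3263 + (2/3)/139 = 3263 + (2/3)*(1/139) = 3263 + 2/417 = 1360673/417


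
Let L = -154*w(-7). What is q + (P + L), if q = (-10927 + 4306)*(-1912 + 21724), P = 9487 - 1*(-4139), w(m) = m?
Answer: -131160548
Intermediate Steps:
P = 13626 (P = 9487 + 4139 = 13626)
L = 1078 (L = -154*(-7) = 1078)
q = -131175252 (q = -6621*19812 = -131175252)
q + (P + L) = -131175252 + (13626 + 1078) = -131175252 + 14704 = -131160548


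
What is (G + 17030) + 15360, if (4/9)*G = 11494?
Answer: 116503/2 ≈ 58252.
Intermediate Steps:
G = 51723/2 (G = (9/4)*11494 = 51723/2 ≈ 25862.)
(G + 17030) + 15360 = (51723/2 + 17030) + 15360 = 85783/2 + 15360 = 116503/2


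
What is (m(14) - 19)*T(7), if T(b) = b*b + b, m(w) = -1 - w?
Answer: -1904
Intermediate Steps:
T(b) = b + b**2 (T(b) = b**2 + b = b + b**2)
(m(14) - 19)*T(7) = ((-1 - 1*14) - 19)*(7*(1 + 7)) = ((-1 - 14) - 19)*(7*8) = (-15 - 19)*56 = -34*56 = -1904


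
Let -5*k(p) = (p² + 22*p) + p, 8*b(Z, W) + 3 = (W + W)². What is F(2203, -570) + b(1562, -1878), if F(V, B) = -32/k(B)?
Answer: 439858771535/249432 ≈ 1.7634e+6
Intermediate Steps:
b(Z, W) = -3/8 + W²/2 (b(Z, W) = -3/8 + (W + W)²/8 = -3/8 + (2*W)²/8 = -3/8 + (4*W²)/8 = -3/8 + W²/2)
k(p) = -23*p/5 - p²/5 (k(p) = -((p² + 22*p) + p)/5 = -(p² + 23*p)/5 = -23*p/5 - p²/5)
F(V, B) = 160/(B*(23 + B)) (F(V, B) = -32*(-5/(B*(23 + B))) = -(-160)/(B*(23 + B)) = 160/(B*(23 + B)))
F(2203, -570) + b(1562, -1878) = 160/(-570*(23 - 570)) + (-3/8 + (½)*(-1878)²) = 160*(-1/570)/(-547) + (-3/8 + (½)*3526884) = 160*(-1/570)*(-1/547) + (-3/8 + 1763442) = 16/31179 + 14107533/8 = 439858771535/249432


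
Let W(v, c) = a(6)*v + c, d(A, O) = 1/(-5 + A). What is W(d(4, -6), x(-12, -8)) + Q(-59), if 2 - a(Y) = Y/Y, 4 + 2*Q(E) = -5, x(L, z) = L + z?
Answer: -51/2 ≈ -25.500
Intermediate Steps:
Q(E) = -9/2 (Q(E) = -2 + (1/2)*(-5) = -2 - 5/2 = -9/2)
a(Y) = 1 (a(Y) = 2 - Y/Y = 2 - 1*1 = 2 - 1 = 1)
W(v, c) = c + v (W(v, c) = 1*v + c = v + c = c + v)
W(d(4, -6), x(-12, -8)) + Q(-59) = ((-12 - 8) + 1/(-5 + 4)) - 9/2 = (-20 + 1/(-1)) - 9/2 = (-20 - 1) - 9/2 = -21 - 9/2 = -51/2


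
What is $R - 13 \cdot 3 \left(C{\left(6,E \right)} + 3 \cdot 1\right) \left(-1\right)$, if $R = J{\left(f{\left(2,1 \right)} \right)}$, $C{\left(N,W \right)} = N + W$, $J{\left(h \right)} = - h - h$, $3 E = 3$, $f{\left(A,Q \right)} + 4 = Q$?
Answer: $396$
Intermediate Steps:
$f{\left(A,Q \right)} = -4 + Q$
$E = 1$ ($E = \frac{1}{3} \cdot 3 = 1$)
$J{\left(h \right)} = - 2 h$
$R = 6$ ($R = - 2 \left(-4 + 1\right) = \left(-2\right) \left(-3\right) = 6$)
$R - 13 \cdot 3 \left(C{\left(6,E \right)} + 3 \cdot 1\right) \left(-1\right) = 6 - 13 \cdot 3 \left(\left(6 + 1\right) + 3 \cdot 1\right) \left(-1\right) = 6 - 13 \cdot 3 \left(7 + 3\right) \left(-1\right) = 6 - 13 \cdot 3 \cdot 10 \left(-1\right) = 6 - 13 \cdot 30 \left(-1\right) = 6 - -390 = 6 + 390 = 396$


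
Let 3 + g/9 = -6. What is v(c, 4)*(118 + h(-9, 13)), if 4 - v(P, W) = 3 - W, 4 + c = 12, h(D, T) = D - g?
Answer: 950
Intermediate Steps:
g = -81 (g = -27 + 9*(-6) = -27 - 54 = -81)
h(D, T) = 81 + D (h(D, T) = D - 1*(-81) = D + 81 = 81 + D)
c = 8 (c = -4 + 12 = 8)
v(P, W) = 1 + W (v(P, W) = 4 - (3 - W) = 4 + (-3 + W) = 1 + W)
v(c, 4)*(118 + h(-9, 13)) = (1 + 4)*(118 + (81 - 9)) = 5*(118 + 72) = 5*190 = 950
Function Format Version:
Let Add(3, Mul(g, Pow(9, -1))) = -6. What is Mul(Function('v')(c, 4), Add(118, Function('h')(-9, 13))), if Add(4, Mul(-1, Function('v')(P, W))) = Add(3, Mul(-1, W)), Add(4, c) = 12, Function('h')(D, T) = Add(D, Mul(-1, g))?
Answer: 950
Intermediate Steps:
g = -81 (g = Add(-27, Mul(9, -6)) = Add(-27, -54) = -81)
Function('h')(D, T) = Add(81, D) (Function('h')(D, T) = Add(D, Mul(-1, -81)) = Add(D, 81) = Add(81, D))
c = 8 (c = Add(-4, 12) = 8)
Function('v')(P, W) = Add(1, W) (Function('v')(P, W) = Add(4, Mul(-1, Add(3, Mul(-1, W)))) = Add(4, Add(-3, W)) = Add(1, W))
Mul(Function('v')(c, 4), Add(118, Function('h')(-9, 13))) = Mul(Add(1, 4), Add(118, Add(81, -9))) = Mul(5, Add(118, 72)) = Mul(5, 190) = 950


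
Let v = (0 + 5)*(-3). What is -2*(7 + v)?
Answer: 16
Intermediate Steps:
v = -15 (v = 5*(-3) = -15)
-2*(7 + v) = -2*(7 - 15) = -2*(-8) = 16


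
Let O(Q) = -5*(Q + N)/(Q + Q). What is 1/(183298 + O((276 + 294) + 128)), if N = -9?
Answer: 1396/255880563 ≈ 5.4557e-6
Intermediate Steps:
O(Q) = -5*(-9 + Q)/(2*Q) (O(Q) = -5*(Q - 9)/(Q + Q) = -5*(-9 + Q)/(2*Q))
1/(183298 + O((276 + 294) + 128)) = 1/(183298 + 5*(9 - ((276 + 294) + 128))/(2*((276 + 294) + 128))) = 1/(183298 + 5*(9 - (570 + 128))/(2*(570 + 128))) = 1/(183298 + (5/2)*(9 - 1*698)/698) = 1/(183298 + (5/2)*(1/698)*(9 - 698)) = 1/(183298 + (5/2)*(1/698)*(-689)) = 1/(183298 - 3445/1396) = 1/(255880563/1396) = 1396/255880563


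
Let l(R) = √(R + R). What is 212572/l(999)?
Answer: 106286*√222/333 ≈ 4755.6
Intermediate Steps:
l(R) = √2*√R (l(R) = √(2*R) = √2*√R)
212572/l(999) = 212572/((√2*√999)) = 212572/((√2*(3*√111))) = 212572/((3*√222)) = 212572*(√222/666) = 106286*√222/333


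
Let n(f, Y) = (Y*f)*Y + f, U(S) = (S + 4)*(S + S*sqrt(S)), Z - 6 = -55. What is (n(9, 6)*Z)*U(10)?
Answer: -2284380 - 2284380*sqrt(10) ≈ -9.5082e+6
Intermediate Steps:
Z = -49 (Z = 6 - 55 = -49)
U(S) = (4 + S)*(S + S**(3/2))
n(f, Y) = f + f*Y**2 (n(f, Y) = f*Y**2 + f = f + f*Y**2)
(n(9, 6)*Z)*U(10) = ((9*(1 + 6**2))*(-49))*(10**2 + 10**(5/2) + 4*10 + 4*10**(3/2)) = ((9*(1 + 36))*(-49))*(100 + 100*sqrt(10) + 40 + 4*(10*sqrt(10))) = ((9*37)*(-49))*(100 + 100*sqrt(10) + 40 + 40*sqrt(10)) = (333*(-49))*(140 + 140*sqrt(10)) = -16317*(140 + 140*sqrt(10)) = -2284380 - 2284380*sqrt(10)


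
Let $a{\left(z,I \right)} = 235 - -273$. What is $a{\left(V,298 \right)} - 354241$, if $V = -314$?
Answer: $-353733$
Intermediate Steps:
$a{\left(z,I \right)} = 508$ ($a{\left(z,I \right)} = 235 + 273 = 508$)
$a{\left(V,298 \right)} - 354241 = 508 - 354241 = -353733$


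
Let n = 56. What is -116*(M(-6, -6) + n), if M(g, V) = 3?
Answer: -6844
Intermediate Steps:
-116*(M(-6, -6) + n) = -116*(3 + 56) = -116*59 = -6844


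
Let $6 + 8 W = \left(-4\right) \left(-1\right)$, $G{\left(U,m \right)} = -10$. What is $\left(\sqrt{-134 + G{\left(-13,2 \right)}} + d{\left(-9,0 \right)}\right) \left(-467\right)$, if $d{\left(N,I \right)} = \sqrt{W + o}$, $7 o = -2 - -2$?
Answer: $- \frac{11675 i}{2} \approx - 5837.5 i$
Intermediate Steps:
$W = - \frac{1}{4}$ ($W = - \frac{3}{4} + \frac{\left(-4\right) \left(-1\right)}{8} = - \frac{3}{4} + \frac{1}{8} \cdot 4 = - \frac{3}{4} + \frac{1}{2} = - \frac{1}{4} \approx -0.25$)
$o = 0$ ($o = \frac{-2 - -2}{7} = \frac{-2 + 2}{7} = \frac{1}{7} \cdot 0 = 0$)
$d{\left(N,I \right)} = \frac{i}{2}$ ($d{\left(N,I \right)} = \sqrt{- \frac{1}{4} + 0} = \sqrt{- \frac{1}{4}} = \frac{i}{2}$)
$\left(\sqrt{-134 + G{\left(-13,2 \right)}} + d{\left(-9,0 \right)}\right) \left(-467\right) = \left(\sqrt{-134 - 10} + \frac{i}{2}\right) \left(-467\right) = \left(\sqrt{-144} + \frac{i}{2}\right) \left(-467\right) = \left(12 i + \frac{i}{2}\right) \left(-467\right) = \frac{25 i}{2} \left(-467\right) = - \frac{11675 i}{2}$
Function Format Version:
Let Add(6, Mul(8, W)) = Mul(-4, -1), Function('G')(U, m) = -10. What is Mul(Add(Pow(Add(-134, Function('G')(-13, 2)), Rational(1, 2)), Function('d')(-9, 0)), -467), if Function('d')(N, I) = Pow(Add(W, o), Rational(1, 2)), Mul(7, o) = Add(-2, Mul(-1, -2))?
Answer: Mul(Rational(-11675, 2), I) ≈ Mul(-5837.5, I)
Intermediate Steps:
W = Rational(-1, 4) (W = Add(Rational(-3, 4), Mul(Rational(1, 8), Mul(-4, -1))) = Add(Rational(-3, 4), Mul(Rational(1, 8), 4)) = Add(Rational(-3, 4), Rational(1, 2)) = Rational(-1, 4) ≈ -0.25000)
o = 0 (o = Mul(Rational(1, 7), Add(-2, Mul(-1, -2))) = Mul(Rational(1, 7), Add(-2, 2)) = Mul(Rational(1, 7), 0) = 0)
Function('d')(N, I) = Mul(Rational(1, 2), I) (Function('d')(N, I) = Pow(Add(Rational(-1, 4), 0), Rational(1, 2)) = Pow(Rational(-1, 4), Rational(1, 2)) = Mul(Rational(1, 2), I))
Mul(Add(Pow(Add(-134, Function('G')(-13, 2)), Rational(1, 2)), Function('d')(-9, 0)), -467) = Mul(Add(Pow(Add(-134, -10), Rational(1, 2)), Mul(Rational(1, 2), I)), -467) = Mul(Add(Pow(-144, Rational(1, 2)), Mul(Rational(1, 2), I)), -467) = Mul(Add(Mul(12, I), Mul(Rational(1, 2), I)), -467) = Mul(Mul(Rational(25, 2), I), -467) = Mul(Rational(-11675, 2), I)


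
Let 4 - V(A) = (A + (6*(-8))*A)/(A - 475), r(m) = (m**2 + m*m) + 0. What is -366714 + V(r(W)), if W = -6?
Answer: -147787514/403 ≈ -3.6672e+5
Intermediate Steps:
r(m) = 2*m**2 (r(m) = (m**2 + m**2) + 0 = 2*m**2 + 0 = 2*m**2)
V(A) = 4 + 47*A/(-475 + A) (V(A) = 4 - (A + (6*(-8))*A)/(A - 475) = 4 - (A - 48*A)/(-475 + A) = 4 - (-47*A)/(-475 + A) = 4 - (-47)*A/(-475 + A) = 4 + 47*A/(-475 + A))
-366714 + V(r(W)) = -366714 + (-1900 + 51*(2*(-6)**2))/(-475 + 2*(-6)**2) = -366714 + (-1900 + 51*(2*36))/(-475 + 2*36) = -366714 + (-1900 + 51*72)/(-475 + 72) = -366714 + (-1900 + 3672)/(-403) = -366714 - 1/403*1772 = -366714 - 1772/403 = -147787514/403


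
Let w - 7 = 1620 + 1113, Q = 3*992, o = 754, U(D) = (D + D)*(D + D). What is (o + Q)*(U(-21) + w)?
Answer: 16799920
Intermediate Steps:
U(D) = 4*D² (U(D) = (2*D)*(2*D) = 4*D²)
Q = 2976
w = 2740 (w = 7 + (1620 + 1113) = 7 + 2733 = 2740)
(o + Q)*(U(-21) + w) = (754 + 2976)*(4*(-21)² + 2740) = 3730*(4*441 + 2740) = 3730*(1764 + 2740) = 3730*4504 = 16799920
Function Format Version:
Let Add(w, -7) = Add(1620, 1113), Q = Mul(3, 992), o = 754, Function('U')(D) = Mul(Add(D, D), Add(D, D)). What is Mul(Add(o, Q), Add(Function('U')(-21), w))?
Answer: 16799920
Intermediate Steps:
Function('U')(D) = Mul(4, Pow(D, 2)) (Function('U')(D) = Mul(Mul(2, D), Mul(2, D)) = Mul(4, Pow(D, 2)))
Q = 2976
w = 2740 (w = Add(7, Add(1620, 1113)) = Add(7, 2733) = 2740)
Mul(Add(o, Q), Add(Function('U')(-21), w)) = Mul(Add(754, 2976), Add(Mul(4, Pow(-21, 2)), 2740)) = Mul(3730, Add(Mul(4, 441), 2740)) = Mul(3730, Add(1764, 2740)) = Mul(3730, 4504) = 16799920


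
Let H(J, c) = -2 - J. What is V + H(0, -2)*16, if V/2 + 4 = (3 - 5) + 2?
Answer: -40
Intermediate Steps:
V = -8 (V = -8 + 2*((3 - 5) + 2) = -8 + 2*(-2 + 2) = -8 + 2*0 = -8 + 0 = -8)
V + H(0, -2)*16 = -8 + (-2 - 1*0)*16 = -8 + (-2 + 0)*16 = -8 - 2*16 = -8 - 32 = -40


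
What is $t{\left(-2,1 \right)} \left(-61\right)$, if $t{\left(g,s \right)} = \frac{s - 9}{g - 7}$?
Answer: $- \frac{488}{9} \approx -54.222$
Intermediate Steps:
$t{\left(g,s \right)} = \frac{-9 + s}{-7 + g}$
$t{\left(-2,1 \right)} \left(-61\right) = \frac{-9 + 1}{-7 - 2} \left(-61\right) = \frac{1}{-9} \left(-8\right) \left(-61\right) = \left(- \frac{1}{9}\right) \left(-8\right) \left(-61\right) = \frac{8}{9} \left(-61\right) = - \frac{488}{9}$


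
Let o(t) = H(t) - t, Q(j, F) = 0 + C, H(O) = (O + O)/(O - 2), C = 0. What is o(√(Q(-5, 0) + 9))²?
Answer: 9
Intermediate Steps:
H(O) = 2*O/(-2 + O) (H(O) = (2*O)/(-2 + O) = 2*O/(-2 + O))
Q(j, F) = 0 (Q(j, F) = 0 + 0 = 0)
o(t) = -t + 2*t/(-2 + t) (o(t) = 2*t/(-2 + t) - t = -t + 2*t/(-2 + t))
o(√(Q(-5, 0) + 9))² = (√(0 + 9)*(4 - √(0 + 9))/(-2 + √(0 + 9)))² = (√9*(4 - √9)/(-2 + √9))² = (3*(4 - 1*3)/(-2 + 3))² = (3*(4 - 3)/1)² = (3*1*1)² = 3² = 9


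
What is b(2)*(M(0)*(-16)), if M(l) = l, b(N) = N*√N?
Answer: 0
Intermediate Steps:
b(N) = N^(3/2)
b(2)*(M(0)*(-16)) = 2^(3/2)*(0*(-16)) = (2*√2)*0 = 0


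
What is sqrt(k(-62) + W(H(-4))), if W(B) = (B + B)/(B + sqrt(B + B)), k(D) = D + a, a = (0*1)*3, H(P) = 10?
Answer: sqrt(-300 - 62*sqrt(5))/sqrt(5 + sqrt(5)) ≈ 7.7858*I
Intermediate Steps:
a = 0 (a = 0*3 = 0)
k(D) = D (k(D) = D + 0 = D)
W(B) = 2*B/(B + sqrt(2)*sqrt(B)) (W(B) = (2*B)/(B + sqrt(2*B)) = (2*B)/(B + sqrt(2)*sqrt(B)) = 2*B/(B + sqrt(2)*sqrt(B)))
sqrt(k(-62) + W(H(-4))) = sqrt(-62 + 2*10/(10 + sqrt(2)*sqrt(10))) = sqrt(-62 + 2*10/(10 + 2*sqrt(5))) = sqrt(-62 + 20/(10 + 2*sqrt(5)))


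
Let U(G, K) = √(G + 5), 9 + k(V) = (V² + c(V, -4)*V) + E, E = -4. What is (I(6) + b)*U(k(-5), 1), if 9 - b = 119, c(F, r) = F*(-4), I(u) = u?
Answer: -104*I*√83 ≈ -947.49*I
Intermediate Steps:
c(F, r) = -4*F
b = -110 (b = 9 - 1*119 = 9 - 119 = -110)
k(V) = -13 - 3*V² (k(V) = -9 + ((V² + (-4*V)*V) - 4) = -9 + ((V² - 4*V²) - 4) = -9 + (-3*V² - 4) = -9 + (-4 - 3*V²) = -13 - 3*V²)
U(G, K) = √(5 + G)
(I(6) + b)*U(k(-5), 1) = (6 - 110)*√(5 + (-13 - 3*(-5)²)) = -104*√(5 + (-13 - 3*25)) = -104*√(5 + (-13 - 75)) = -104*√(5 - 88) = -104*I*√83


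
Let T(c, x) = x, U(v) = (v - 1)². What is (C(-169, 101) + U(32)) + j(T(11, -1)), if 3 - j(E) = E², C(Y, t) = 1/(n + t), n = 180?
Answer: 270604/281 ≈ 963.00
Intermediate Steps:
C(Y, t) = 1/(180 + t)
U(v) = (-1 + v)²
j(E) = 3 - E²
(C(-169, 101) + U(32)) + j(T(11, -1)) = (1/(180 + 101) + (-1 + 32)²) + (3 - 1*(-1)²) = (1/281 + 31²) + (3 - 1*1) = (1/281 + 961) + (3 - 1) = 270042/281 + 2 = 270604/281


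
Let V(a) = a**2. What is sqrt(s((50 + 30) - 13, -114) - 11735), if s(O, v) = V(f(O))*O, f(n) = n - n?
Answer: I*sqrt(11735) ≈ 108.33*I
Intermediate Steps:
f(n) = 0
s(O, v) = 0 (s(O, v) = 0**2*O = 0*O = 0)
sqrt(s((50 + 30) - 13, -114) - 11735) = sqrt(0 - 11735) = sqrt(-11735) = I*sqrt(11735)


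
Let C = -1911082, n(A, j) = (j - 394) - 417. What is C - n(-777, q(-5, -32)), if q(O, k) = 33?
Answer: -1910304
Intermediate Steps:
n(A, j) = -811 + j (n(A, j) = (-394 + j) - 417 = -811 + j)
C - n(-777, q(-5, -32)) = -1911082 - (-811 + 33) = -1911082 - 1*(-778) = -1911082 + 778 = -1910304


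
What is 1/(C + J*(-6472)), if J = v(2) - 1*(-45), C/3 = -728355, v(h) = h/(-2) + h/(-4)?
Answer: -1/2466597 ≈ -4.0542e-7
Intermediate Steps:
v(h) = -3*h/4 (v(h) = h*(-1/2) + h*(-1/4) = -h/2 - h/4 = -3*h/4)
C = -2185065 (C = 3*(-728355) = -2185065)
J = 87/2 (J = -3/4*2 - 1*(-45) = -3/2 + 45 = 87/2 ≈ 43.500)
1/(C + J*(-6472)) = 1/(-2185065 + (87/2)*(-6472)) = 1/(-2185065 - 281532) = 1/(-2466597) = -1/2466597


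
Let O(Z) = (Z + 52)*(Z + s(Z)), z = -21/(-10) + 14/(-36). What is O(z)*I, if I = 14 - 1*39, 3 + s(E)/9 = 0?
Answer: 2750546/81 ≈ 33957.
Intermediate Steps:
s(E) = -27 (s(E) = -27 + 9*0 = -27 + 0 = -27)
I = -25 (I = 14 - 39 = -25)
z = 77/45 (z = -21*(-⅒) + 14*(-1/36) = 21/10 - 7/18 = 77/45 ≈ 1.7111)
O(Z) = (-27 + Z)*(52 + Z) (O(Z) = (Z + 52)*(Z - 27) = (52 + Z)*(-27 + Z) = (-27 + Z)*(52 + Z))
O(z)*I = (-1404 + (77/45)² + 25*(77/45))*(-25) = (-1404 + 5929/2025 + 385/9)*(-25) = -2750546/2025*(-25) = 2750546/81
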